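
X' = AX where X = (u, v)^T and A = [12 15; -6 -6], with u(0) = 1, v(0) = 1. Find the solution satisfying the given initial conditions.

u(t) = 8e^(3t)sin(3t) + e^(3t)cos(3t), v(t) = -5e^(3t)sin(3t) + e^(3t)cos(3t)

Coefficient matrix A = [[12, 15], [-6, -6]].
Characteristic polynomial det(A - λI) = λ^2 - 6λ + 18 = 0.
Eigenvalues λ = 3 ± 3i (complex conjugate pair).
For λ=3+3i: an eigenvector is (-1,1) - i(2,-1) = (-1 - 2i, 1 + i).
A real fundamental pair from Re and Im of e^((3+3i)t)v: X_1 = e^(3t)(cos(3t)·(-1,1) + sin(3t)·(2,-1)), X_2 = e^(3t)(sin(3t)·(-1,1) - cos(3t)·(2,-1)).
General solution: c_1X_1 + c_2X_2.
Applying u(0)=1, v(0)=1 gives c_1=3, c_2=-2.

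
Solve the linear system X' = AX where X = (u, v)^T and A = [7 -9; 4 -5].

Coefficient matrix A = [[7, -9], [4, -5]].
Characteristic polynomial det(A - λI) = λ^2 - 2λ + 1 = 0.
Single eigenvalue λ = 1 with algebraic multiplicity 2.
Eigenvector v = (-3,-2); generalized eigenvector w with (A-λI)w=v is (1,1).
General solution: e^(t)[C_1·v + C_2·(t·v + w)].

u(t) = -3C_1e^(t) - 3C_2te^(t) + C_2e^(t), v(t) = -2C_1e^(t) - 2C_2te^(t) + C_2e^(t)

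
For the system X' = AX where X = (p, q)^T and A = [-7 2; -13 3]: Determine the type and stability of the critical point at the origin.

stable spiral

A = [[-7,2],[-13,3]]; det(A-λI) = λ^2 + 4λ + 5.
λ = -2 ± i: negative real part.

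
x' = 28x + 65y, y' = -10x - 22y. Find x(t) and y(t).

Coefficient matrix A = [[28, 65], [-10, -22]].
Characteristic polynomial det(A - λI) = λ^2 - 6λ + 34 = 0.
Eigenvalues λ = 3 ± 5i (complex conjugate pair).
For λ=3+5i: an eigenvector is (2,-1) - i(-3,1) = (2 + 3i, -1 - i).
A real fundamental pair from Re and Im of e^((3+5i)t)v: X_1 = e^(3t)(cos(5t)·(2,-1) + sin(5t)·(-3,1)), X_2 = e^(3t)(sin(5t)·(2,-1) - cos(5t)·(-3,1)).
General solution: C_1X_1 + C_2X_2.

x(t) = -3C_1e^(3t)sin(5t) + 2C_1e^(3t)cos(5t) + 2C_2e^(3t)sin(5t) + 3C_2e^(3t)cos(5t), y(t) = C_1e^(3t)sin(5t) - C_1e^(3t)cos(5t) - C_2e^(3t)sin(5t) - C_2e^(3t)cos(5t)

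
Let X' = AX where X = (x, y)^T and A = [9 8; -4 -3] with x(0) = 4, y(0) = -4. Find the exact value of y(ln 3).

A = [[9,8],[-4,-3]]; eigenvalues λ = 5, 1.
Eigenvectors: (2,-1) for λ=5, (-1,1) for λ=1.
From the initial condition, c_1 = 0, c_2 = -4.
y(ln 3) = (0)(3^5)(-1) + (-4)(3^1)(1) = -12.

-12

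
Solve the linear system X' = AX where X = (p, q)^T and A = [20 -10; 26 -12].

Coefficient matrix A = [[20, -10], [26, -12]].
Characteristic polynomial det(A - λI) = λ^2 - 8λ + 20 = 0.
Eigenvalues λ = 4 ± 2i (complex conjugate pair).
For λ=4+2i: an eigenvector is (1,2) - i(-2,-3) = (1 + 2i, 2 + 3i).
A real fundamental pair from Re and Im of e^((4+2i)t)v: X_1 = e^(4t)(cos(2t)·(1,2) + sin(2t)·(-2,-3)), X_2 = e^(4t)(sin(2t)·(1,2) - cos(2t)·(-2,-3)).
General solution: K_1X_1 + K_2X_2.

p(t) = -2K_1e^(4t)sin(2t) + K_1e^(4t)cos(2t) + K_2e^(4t)sin(2t) + 2K_2e^(4t)cos(2t), q(t) = -3K_1e^(4t)sin(2t) + 2K_1e^(4t)cos(2t) + 2K_2e^(4t)sin(2t) + 3K_2e^(4t)cos(2t)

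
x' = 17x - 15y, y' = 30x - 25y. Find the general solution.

Coefficient matrix A = [[17, -15], [30, -25]].
Characteristic polynomial det(A - λI) = λ^2 + 8λ + 25 = 0.
Eigenvalues λ = -4 ± 3i (complex conjugate pair).
For λ=-4+3i: an eigenvector is (-2,-3) - i(1,1) = (-2 - i, -3 - i).
A real fundamental pair from Re and Im of e^((-4+3i)t)v: X_1 = e^(-4t)(cos(3t)·(-2,-3) + sin(3t)·(1,1)), X_2 = e^(-4t)(sin(3t)·(-2,-3) - cos(3t)·(1,1)).
General solution: C_1X_1 + C_2X_2.

x(t) = C_1e^(-4t)sin(3t) - 2C_1e^(-4t)cos(3t) - 2C_2e^(-4t)sin(3t) - C_2e^(-4t)cos(3t), y(t) = C_1e^(-4t)sin(3t) - 3C_1e^(-4t)cos(3t) - 3C_2e^(-4t)sin(3t) - C_2e^(-4t)cos(3t)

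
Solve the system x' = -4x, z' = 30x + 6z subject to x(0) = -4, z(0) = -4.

Coefficient matrix A = [[-4, 0], [30, 6]].
Characteristic polynomial det(A - λI) = λ^2 - 2λ - 24 = 0.
Eigenvalues λ = 6, -4.
For λ=6: (A-λI) row 1 is [-10, 0], so an eigenvector is (0, -1).
For λ=-4: (A-λI) row 2 is [30, 10], so an eigenvector is (-1, 3).
General solution: K_1e^(6t)(0,-1) + K_2e^(-4t)(-1,3).
Applying x(0)=-4, z(0)=-4 gives K_1=16, K_2=4.

x(t) = -4e^(-4t), z(t) = -16e^(6t) + 12e^(-4t)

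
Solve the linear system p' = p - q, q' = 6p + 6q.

Coefficient matrix A = [[1, -1], [6, 6]].
Characteristic polynomial det(A - λI) = λ^2 - 7λ + 12 = 0.
Eigenvalues λ = 3, 4.
For λ=3: (A-λI) row 1 is [-2, -1], so an eigenvector is (1, -2).
For λ=4: (A-λI) row 1 is [-3, -1], so an eigenvector is (-1, 3).
General solution: K_1e^(3t)(1,-2) + K_2e^(4t)(-1,3).

p(t) = K_1e^(3t) - K_2e^(4t), q(t) = -2K_1e^(3t) + 3K_2e^(4t)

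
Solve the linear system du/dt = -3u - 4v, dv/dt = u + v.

Coefficient matrix A = [[-3, -4], [1, 1]].
Characteristic polynomial det(A - λI) = λ^2 + 2λ + 1 = 0.
Single eigenvalue λ = -1 with algebraic multiplicity 2.
Eigenvector v = (2,-1); generalized eigenvector w with (A-λI)w=v is (1,-1).
General solution: e^(-t)[C_1·v + C_2·(t·v + w)].

u(t) = 2C_1e^(-t) + 2C_2te^(-t) + C_2e^(-t), v(t) = -C_1e^(-t) - C_2te^(-t) - C_2e^(-t)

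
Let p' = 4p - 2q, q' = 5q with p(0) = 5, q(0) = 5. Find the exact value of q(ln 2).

160

A = [[4,-2],[0,5]]; eigenvalues λ = 4, 5.
Eigenvectors: (1,0) for λ=4, (-2,1) for λ=5.
From the initial condition, c_1 = 15, c_2 = 5.
q(ln 2) = (15)(2^4)(0) + (5)(2^5)(1) = 160.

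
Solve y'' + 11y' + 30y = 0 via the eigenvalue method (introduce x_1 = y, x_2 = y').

Let x_1 = y, x_2 = y'. Then x_1' = x_2 and x_2' = -30x_1 - 11x_2.
A = [[0,1],[-30,-11]]; det(A-λI) = λ^2 + 11λ + 30.
Eigenvalues λ = -5, -6 with eigenvectors (1,-5), (1,-6).

y(t) = C_1e^(-5t) + C_2e^(-6t)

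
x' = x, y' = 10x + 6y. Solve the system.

Coefficient matrix A = [[1, 0], [10, 6]].
Characteristic polynomial det(A - λI) = λ^2 - 7λ + 6 = 0.
Eigenvalues λ = 6, 1.
For λ=6: (A-λI) row 1 is [-5, 0], so an eigenvector is (0, -1).
For λ=1: (A-λI) row 2 is [10, 5], so an eigenvector is (-1, 2).
General solution: C_1e^(6t)(0,-1) + C_2e^(t)(-1,2).

x(t) = -C_2e^(t), y(t) = -C_1e^(6t) + 2C_2e^(t)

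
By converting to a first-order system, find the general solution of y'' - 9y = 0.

Let x_1 = y, x_2 = y'. Then x_1' = x_2 and x_2' = 9x_1.
A = [[0,1],[9,0]]; det(A-λI) = λ^2 - 9.
Eigenvalues λ = 3, -3 with eigenvectors (1,3), (1,-3).

y(t) = C_1e^(3t) + C_2e^(-3t)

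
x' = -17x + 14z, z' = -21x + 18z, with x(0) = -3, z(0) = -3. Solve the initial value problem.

x(t) = -3e^(-3t), z(t) = -3e^(-3t)

Coefficient matrix A = [[-17, 14], [-21, 18]].
Characteristic polynomial det(A - λI) = λ^2 - λ - 12 = 0.
Eigenvalues λ = 4, -3.
For λ=4: (A-λI) row 1 is [-21, 14], so an eigenvector is (-2, -3).
For λ=-3: (A-λI) row 1 is [-14, 14], so an eigenvector is (-1, -1).
General solution: C_1e^(4t)(-2,-3) + C_2e^(-3t)(-1,-1).
Applying x(0)=-3, z(0)=-3 gives C_1=0, C_2=3.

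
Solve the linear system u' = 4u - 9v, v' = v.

u(t) = -3c_1e^(t) + c_2e^(4t), v(t) = -c_1e^(t)

Coefficient matrix A = [[4, -9], [0, 1]].
Characteristic polynomial det(A - λI) = λ^2 - 5λ + 4 = 0.
Eigenvalues λ = 1, 4.
For λ=1: (A-λI) row 1 is [3, -9], so an eigenvector is (-3, -1).
For λ=4: (A-λI) row 1 is [0, -9], so an eigenvector is (1, 0).
General solution: c_1e^(t)(-3,-1) + c_2e^(4t)(1,0).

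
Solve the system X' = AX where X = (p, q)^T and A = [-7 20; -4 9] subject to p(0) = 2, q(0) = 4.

Coefficient matrix A = [[-7, 20], [-4, 9]].
Characteristic polynomial det(A - λI) = λ^2 - 2λ + 17 = 0.
Eigenvalues λ = 1 ± 4i (complex conjugate pair).
For λ=1+4i: an eigenvector is (1,0) - i(-2,-1) = (1 + 2i, 0 + i).
A real fundamental pair from Re and Im of e^((1+4i)t)v: X_1 = e^(t)(cos(4t)·(1,0) + sin(4t)·(-2,-1)), X_2 = e^(t)(sin(4t)·(1,0) - cos(4t)·(-2,-1)).
General solution: c_1X_1 + c_2X_2.
Applying p(0)=2, q(0)=4 gives c_1=-6, c_2=4.

p(t) = 16e^(t)sin(4t) + 2e^(t)cos(4t), q(t) = 6e^(t)sin(4t) + 4e^(t)cos(4t)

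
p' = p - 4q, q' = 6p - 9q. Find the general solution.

p(t) = 2c_1e^(-5t) - c_2e^(-3t), q(t) = 3c_1e^(-5t) - c_2e^(-3t)

Coefficient matrix A = [[1, -4], [6, -9]].
Characteristic polynomial det(A - λI) = λ^2 + 8λ + 15 = 0.
Eigenvalues λ = -5, -3.
For λ=-5: (A-λI) row 1 is [6, -4], so an eigenvector is (2, 3).
For λ=-3: (A-λI) row 1 is [4, -4], so an eigenvector is (-1, -1).
General solution: c_1e^(-5t)(2,3) + c_2e^(-3t)(-1,-1).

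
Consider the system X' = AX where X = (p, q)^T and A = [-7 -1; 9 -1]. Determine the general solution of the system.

Coefficient matrix A = [[-7, -1], [9, -1]].
Characteristic polynomial det(A - λI) = λ^2 + 8λ + 16 = 0.
Single eigenvalue λ = -4 with algebraic multiplicity 2.
Eigenvector v = (1,-3); generalized eigenvector w with (A-λI)w=v is (0,-1).
General solution: e^(-4t)[c_1·v + c_2·(t·v + w)].

p(t) = c_1e^(-4t) + c_2te^(-4t), q(t) = -3c_1e^(-4t) - 3c_2te^(-4t) - c_2e^(-4t)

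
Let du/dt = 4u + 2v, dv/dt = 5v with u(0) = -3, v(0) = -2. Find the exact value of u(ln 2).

A = [[4,2],[0,5]]; eigenvalues λ = 4, 5.
Eigenvectors: (-1,0) for λ=4, (2,1) for λ=5.
From the initial condition, c_1 = -1, c_2 = -2.
u(ln 2) = (-1)(2^4)(-1) + (-2)(2^5)(2) = -112.

-112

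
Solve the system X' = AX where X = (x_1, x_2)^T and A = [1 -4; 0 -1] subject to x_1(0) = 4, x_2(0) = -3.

Coefficient matrix A = [[1, -4], [0, -1]].
Characteristic polynomial det(A - λI) = λ^2 - 1 = 0.
Eigenvalues λ = -1, 1.
For λ=-1: (A-λI) row 1 is [2, -4], so an eigenvector is (-2, -1).
For λ=1: (A-λI) row 1 is [0, -4], so an eigenvector is (1, 0).
General solution: c_1e^(-t)(-2,-1) + c_2e^(t)(1,0).
Applying x_1(0)=4, x_2(0)=-3 gives c_1=3, c_2=10.

x_1(t) = 10e^(t) - 6e^(-t), x_2(t) = -3e^(-t)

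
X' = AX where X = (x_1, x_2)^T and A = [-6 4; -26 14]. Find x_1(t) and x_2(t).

Coefficient matrix A = [[-6, 4], [-26, 14]].
Characteristic polynomial det(A - λI) = λ^2 - 8λ + 20 = 0.
Eigenvalues λ = 4 ± 2i (complex conjugate pair).
For λ=4+2i: an eigenvector is (-1,-3) - i(-1,-2) = (-1 + i, -3 + 2i).
A real fundamental pair from Re and Im of e^((4+2i)t)v: X_1 = e^(4t)(cos(2t)·(-1,-3) + sin(2t)·(-1,-2)), X_2 = e^(4t)(sin(2t)·(-1,-3) - cos(2t)·(-1,-2)).
General solution: K_1X_1 + K_2X_2.

x_1(t) = -K_1e^(4t)sin(2t) - K_1e^(4t)cos(2t) - K_2e^(4t)sin(2t) + K_2e^(4t)cos(2t), x_2(t) = -2K_1e^(4t)sin(2t) - 3K_1e^(4t)cos(2t) - 3K_2e^(4t)sin(2t) + 2K_2e^(4t)cos(2t)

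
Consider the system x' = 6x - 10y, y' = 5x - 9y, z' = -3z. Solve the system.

x(t) = c_1e^(-4t) - 2c_2e^(t), y(t) = c_1e^(-4t) - c_2e^(t), z(t) = c_3e^(-3t)

Coefficient matrix A = [[6, -10, 0], [5, -9, 0], [0, 0, -3]].
det(A - λI) = 0 gives eigenvalues λ = -4, 1, -3.
For λ=-4: eigenvector (1,1,0).
For λ=1: eigenvector (-2,-1,0).
For λ=-3: eigenvector (0,0,1).
General solution: c_1e^(-4t)(1,1,0) + c_2e^(t)(-2,-1,0) + c_3e^(-3t)(0,0,1).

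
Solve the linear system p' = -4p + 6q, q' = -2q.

Coefficient matrix A = [[-4, 6], [0, -2]].
Characteristic polynomial det(A - λI) = λ^2 + 6λ + 8 = 0.
Eigenvalues λ = -2, -4.
For λ=-2: (A-λI) row 1 is [-2, 6], so an eigenvector is (-3, -1).
For λ=-4: (A-λI) row 1 is [0, 6], so an eigenvector is (-1, 0).
General solution: C_1e^(-2t)(-3,-1) + C_2e^(-4t)(-1,0).

p(t) = -3C_1e^(-2t) - C_2e^(-4t), q(t) = -C_1e^(-2t)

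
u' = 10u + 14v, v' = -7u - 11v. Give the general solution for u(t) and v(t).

u(t) = -C_1e^(-4t) - 2C_2e^(3t), v(t) = C_1e^(-4t) + C_2e^(3t)

Coefficient matrix A = [[10, 14], [-7, -11]].
Characteristic polynomial det(A - λI) = λ^2 + λ - 12 = 0.
Eigenvalues λ = -4, 3.
For λ=-4: (A-λI) row 1 is [14, 14], so an eigenvector is (-1, 1).
For λ=3: (A-λI) row 1 is [7, 14], so an eigenvector is (-2, 1).
General solution: C_1e^(-4t)(-1,1) + C_2e^(3t)(-2,1).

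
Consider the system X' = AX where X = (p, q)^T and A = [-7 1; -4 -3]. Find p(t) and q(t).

Coefficient matrix A = [[-7, 1], [-4, -3]].
Characteristic polynomial det(A - λI) = λ^2 + 10λ + 25 = 0.
Single eigenvalue λ = -5 with algebraic multiplicity 2.
Eigenvector v = (1,2); generalized eigenvector w with (A-λI)w=v is (0,1).
General solution: e^(-5t)[C_1·v + C_2·(t·v + w)].

p(t) = C_1e^(-5t) + C_2te^(-5t), q(t) = 2C_1e^(-5t) + 2C_2te^(-5t) + C_2e^(-5t)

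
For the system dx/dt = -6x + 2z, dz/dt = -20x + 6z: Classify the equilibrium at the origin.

center

A = [[-6,2],[-20,6]]; det(A-λI) = λ^2 + 4.
λ = 0 ± 2i: zero real part.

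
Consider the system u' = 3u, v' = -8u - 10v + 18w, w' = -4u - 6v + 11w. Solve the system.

u(t) = -c_2e^(3t), v(t) = 2c_1e^(-t) + 2c_2e^(3t) - 3c_3e^(2t), w(t) = c_1e^(-t) + c_2e^(3t) - 2c_3e^(2t)

Coefficient matrix A = [[3, 0, 0], [-8, -10, 18], [-4, -6, 11]].
det(A - λI) = 0 gives eigenvalues λ = -1, 3, 2.
For λ=-1: eigenvector (0,2,1).
For λ=3: eigenvector (-1,2,1).
For λ=2: eigenvector (0,-3,-2).
General solution: c_1e^(-t)(0,2,1) + c_2e^(3t)(-1,2,1) + c_3e^(2t)(0,-3,-2).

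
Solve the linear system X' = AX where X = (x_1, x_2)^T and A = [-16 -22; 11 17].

Coefficient matrix A = [[-16, -22], [11, 17]].
Characteristic polynomial det(A - λI) = λ^2 - λ - 30 = 0.
Eigenvalues λ = 6, -5.
For λ=6: (A-λI) row 1 is [-22, -22], so an eigenvector is (1, -1).
For λ=-5: (A-λI) row 1 is [-11, -22], so an eigenvector is (2, -1).
General solution: c_1e^(6t)(1,-1) + c_2e^(-5t)(2,-1).

x_1(t) = c_1e^(6t) + 2c_2e^(-5t), x_2(t) = -c_1e^(6t) - c_2e^(-5t)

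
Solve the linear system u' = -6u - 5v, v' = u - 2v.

Coefficient matrix A = [[-6, -5], [1, -2]].
Characteristic polynomial det(A - λI) = λ^2 + 8λ + 17 = 0.
Eigenvalues λ = -4 ± i (complex conjugate pair).
For λ=-4+i: an eigenvector is (2,-1) - i(1,0) = (2 - i, -1).
A real fundamental pair from Re and Im of e^((-4+i)t)v: X_1 = e^(-4t)(cos(t)·(2,-1) + sin(t)·(1,0)), X_2 = e^(-4t)(sin(t)·(2,-1) - cos(t)·(1,0)).
General solution: C_1X_1 + C_2X_2.

u(t) = C_1e^(-4t)sin(t) + 2C_1e^(-4t)cos(t) + 2C_2e^(-4t)sin(t) - C_2e^(-4t)cos(t), v(t) = -C_1e^(-4t)cos(t) - C_2e^(-4t)sin(t)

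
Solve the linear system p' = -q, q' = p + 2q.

p(t) = -K_1e^(t) - K_2te^(t), q(t) = K_1e^(t) + K_2te^(t) + K_2e^(t)

Coefficient matrix A = [[0, -1], [1, 2]].
Characteristic polynomial det(A - λI) = λ^2 - 2λ + 1 = 0.
Single eigenvalue λ = 1 with algebraic multiplicity 2.
Eigenvector v = (-1,1); generalized eigenvector w with (A-λI)w=v is (0,1).
General solution: e^(t)[K_1·v + K_2·(t·v + w)].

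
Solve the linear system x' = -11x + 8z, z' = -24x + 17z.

Coefficient matrix A = [[-11, 8], [-24, 17]].
Characteristic polynomial det(A - λI) = λ^2 - 6λ + 5 = 0.
Eigenvalues λ = 1, 5.
For λ=1: (A-λI) row 1 is [-12, 8], so an eigenvector is (2, 3).
For λ=5: (A-λI) row 1 is [-16, 8], so an eigenvector is (-1, -2).
General solution: K_1e^(t)(2,3) + K_2e^(5t)(-1,-2).

x(t) = 2K_1e^(t) - K_2e^(5t), z(t) = 3K_1e^(t) - 2K_2e^(5t)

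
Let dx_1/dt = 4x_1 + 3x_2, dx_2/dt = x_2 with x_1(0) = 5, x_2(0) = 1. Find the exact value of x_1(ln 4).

1532

A = [[4,3],[0,1]]; eigenvalues λ = 1, 4.
Eigenvectors: (-1,1) for λ=1, (-1,0) for λ=4.
From the initial condition, c_1 = 1, c_2 = -6.
x_1(ln 4) = (1)(4^1)(-1) + (-6)(4^4)(-1) = 1532.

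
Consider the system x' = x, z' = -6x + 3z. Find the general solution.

x(t) = -c_1e^(t), z(t) = -3c_1e^(t) - c_2e^(3t)

Coefficient matrix A = [[1, 0], [-6, 3]].
Characteristic polynomial det(A - λI) = λ^2 - 4λ + 3 = 0.
Eigenvalues λ = 1, 3.
For λ=1: (A-λI) row 2 is [-6, 2], so an eigenvector is (-1, -3).
For λ=3: (A-λI) row 1 is [-2, 0], so an eigenvector is (0, -1).
General solution: c_1e^(t)(-1,-3) + c_2e^(3t)(0,-1).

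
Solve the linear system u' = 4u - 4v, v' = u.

Coefficient matrix A = [[4, -4], [1, 0]].
Characteristic polynomial det(A - λI) = λ^2 - 4λ + 4 = 0.
Single eigenvalue λ = 2 with algebraic multiplicity 2.
Eigenvector v = (2,1); generalized eigenvector w with (A-λI)w=v is (1,0).
General solution: e^(2t)[c_1·v + c_2·(t·v + w)].

u(t) = 2c_1e^(2t) + 2c_2te^(2t) + c_2e^(2t), v(t) = c_1e^(2t) + c_2te^(2t)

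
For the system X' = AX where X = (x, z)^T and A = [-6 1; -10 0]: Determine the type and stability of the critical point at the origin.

stable spiral

A = [[-6,1],[-10,0]]; det(A-λI) = λ^2 + 6λ + 10.
λ = -3 ± i: negative real part.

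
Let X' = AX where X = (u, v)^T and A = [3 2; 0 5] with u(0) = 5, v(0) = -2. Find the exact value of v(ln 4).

A = [[3,2],[0,5]]; eigenvalues λ = 5, 3.
Eigenvectors: (-1,-1) for λ=5, (1,0) for λ=3.
From the initial condition, c_1 = 2, c_2 = 7.
v(ln 4) = (2)(4^5)(-1) + (7)(4^3)(0) = -2048.

-2048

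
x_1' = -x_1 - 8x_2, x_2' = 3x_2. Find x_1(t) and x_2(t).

Coefficient matrix A = [[-1, -8], [0, 3]].
Characteristic polynomial det(A - λI) = λ^2 - 2λ - 3 = 0.
Eigenvalues λ = -1, 3.
For λ=-1: (A-λI) row 1 is [0, -8], so an eigenvector is (1, 0).
For λ=3: (A-λI) row 1 is [-4, -8], so an eigenvector is (-2, 1).
General solution: K_1e^(-t)(1,0) + K_2e^(3t)(-2,1).

x_1(t) = K_1e^(-t) - 2K_2e^(3t), x_2(t) = K_2e^(3t)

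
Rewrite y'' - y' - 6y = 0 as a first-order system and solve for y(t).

y(t) = c_1e^(3t) + c_2e^(-2t)

Let x_1 = y, x_2 = y'. Then x_1' = x_2 and x_2' = 6x_1 + x_2.
A = [[0,1],[6,1]]; det(A-λI) = λ^2 - λ - 6.
Eigenvalues λ = 3, -2 with eigenvectors (1,3), (1,-2).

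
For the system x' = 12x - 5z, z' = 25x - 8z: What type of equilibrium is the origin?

unstable spiral

A = [[12,-5],[25,-8]]; det(A-λI) = λ^2 - 4λ + 29.
λ = 2 ± 5i: positive real part.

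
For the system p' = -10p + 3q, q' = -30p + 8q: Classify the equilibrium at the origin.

stable spiral

A = [[-10,3],[-30,8]]; det(A-λI) = λ^2 + 2λ + 10.
λ = -1 ± 3i: negative real part.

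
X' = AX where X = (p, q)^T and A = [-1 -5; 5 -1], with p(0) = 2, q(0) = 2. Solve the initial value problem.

Coefficient matrix A = [[-1, -5], [5, -1]].
Characteristic polynomial det(A - λI) = λ^2 + 2λ + 26 = 0.
Eigenvalues λ = -1 ± 5i (complex conjugate pair).
For λ=-1+5i: an eigenvector is (0,1) - i(-1,0) = (0 + i, 1).
A real fundamental pair from Re and Im of e^((-1+5i)t)v: X_1 = e^(-t)(cos(5t)·(0,1) + sin(5t)·(-1,0)), X_2 = e^(-t)(sin(5t)·(0,1) - cos(5t)·(-1,0)).
General solution: c_1X_1 + c_2X_2.
Applying p(0)=2, q(0)=2 gives c_1=2, c_2=2.

p(t) = -2e^(-t)sin(5t) + 2e^(-t)cos(5t), q(t) = 2e^(-t)sin(5t) + 2e^(-t)cos(5t)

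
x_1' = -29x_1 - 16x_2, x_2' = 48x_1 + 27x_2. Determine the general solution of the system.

x_1(t) = 2c_1e^(-5t) + c_2e^(3t), x_2(t) = -3c_1e^(-5t) - 2c_2e^(3t)

Coefficient matrix A = [[-29, -16], [48, 27]].
Characteristic polynomial det(A - λI) = λ^2 + 2λ - 15 = 0.
Eigenvalues λ = -5, 3.
For λ=-5: (A-λI) row 1 is [-24, -16], so an eigenvector is (2, -3).
For λ=3: (A-λI) row 1 is [-32, -16], so an eigenvector is (1, -2).
General solution: c_1e^(-5t)(2,-3) + c_2e^(3t)(1,-2).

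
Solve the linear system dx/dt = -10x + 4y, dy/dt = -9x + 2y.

x(t) = 2K_1e^(-4t) + 2K_2te^(-4t) - K_2e^(-4t), y(t) = 3K_1e^(-4t) + 3K_2te^(-4t) - K_2e^(-4t)

Coefficient matrix A = [[-10, 4], [-9, 2]].
Characteristic polynomial det(A - λI) = λ^2 + 8λ + 16 = 0.
Single eigenvalue λ = -4 with algebraic multiplicity 2.
Eigenvector v = (2,3); generalized eigenvector w with (A-λI)w=v is (-1,-1).
General solution: e^(-4t)[K_1·v + K_2·(t·v + w)].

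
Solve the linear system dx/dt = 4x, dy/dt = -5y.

Coefficient matrix A = [[4, 0], [0, -5]].
Characteristic polynomial det(A - λI) = λ^2 + λ - 20 = 0.
Eigenvalues λ = -5, 4.
For λ=-5: (A-λI) row 1 is [9, 0], so an eigenvector is (0, -1).
For λ=4: (A-λI) row 2 is [0, -9], so an eigenvector is (1, 0).
General solution: c_1e^(-5t)(0,-1) + c_2e^(4t)(1,0).

x(t) = c_2e^(4t), y(t) = -c_1e^(-5t)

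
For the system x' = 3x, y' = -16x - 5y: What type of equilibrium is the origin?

saddle

A = [[3,0],[-16,-5]]; det(A-λI) = λ^2 + 2λ - 15.
λ = -5, 3: opposite signs.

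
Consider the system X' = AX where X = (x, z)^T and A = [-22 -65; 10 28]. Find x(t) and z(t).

Coefficient matrix A = [[-22, -65], [10, 28]].
Characteristic polynomial det(A - λI) = λ^2 - 6λ + 34 = 0.
Eigenvalues λ = 3 ± 5i (complex conjugate pair).
For λ=3+5i: an eigenvector is (2,-1) - i(3,-1) = (2 - 3i, -1 + i).
A real fundamental pair from Re and Im of e^((3+5i)t)v: X_1 = e^(3t)(cos(5t)·(2,-1) + sin(5t)·(3,-1)), X_2 = e^(3t)(sin(5t)·(2,-1) - cos(5t)·(3,-1)).
General solution: K_1X_1 + K_2X_2.

x(t) = 3K_1e^(3t)sin(5t) + 2K_1e^(3t)cos(5t) + 2K_2e^(3t)sin(5t) - 3K_2e^(3t)cos(5t), z(t) = -K_1e^(3t)sin(5t) - K_1e^(3t)cos(5t) - K_2e^(3t)sin(5t) + K_2e^(3t)cos(5t)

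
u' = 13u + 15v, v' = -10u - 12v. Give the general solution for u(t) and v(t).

u(t) = -3K_1e^(3t) + K_2e^(-2t), v(t) = 2K_1e^(3t) - K_2e^(-2t)

Coefficient matrix A = [[13, 15], [-10, -12]].
Characteristic polynomial det(A - λI) = λ^2 - λ - 6 = 0.
Eigenvalues λ = 3, -2.
For λ=3: (A-λI) row 1 is [10, 15], so an eigenvector is (-3, 2).
For λ=-2: (A-λI) row 1 is [15, 15], so an eigenvector is (1, -1).
General solution: K_1e^(3t)(-3,2) + K_2e^(-2t)(1,-1).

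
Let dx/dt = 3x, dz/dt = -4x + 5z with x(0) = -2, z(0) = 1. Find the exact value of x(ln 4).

A = [[3,0],[-4,5]]; eigenvalues λ = 5, 3.
Eigenvectors: (0,1) for λ=5, (1,2) for λ=3.
From the initial condition, c_1 = 5, c_2 = -2.
x(ln 4) = (5)(4^5)(0) + (-2)(4^3)(1) = -128.

-128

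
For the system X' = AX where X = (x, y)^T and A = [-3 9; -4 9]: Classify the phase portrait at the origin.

A = [[-3,9],[-4,9]]; det(A-λI) = λ^2 - 6λ + 9.
repeated λ = 3 with a single eigenvector.

unstable improper node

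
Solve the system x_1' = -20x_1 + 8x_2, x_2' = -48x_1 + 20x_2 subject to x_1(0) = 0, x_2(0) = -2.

Coefficient matrix A = [[-20, 8], [-48, 20]].
Characteristic polynomial det(A - λI) = λ^2 - 16 = 0.
Eigenvalues λ = 4, -4.
For λ=4: (A-λI) row 1 is [-24, 8], so an eigenvector is (-1, -3).
For λ=-4: (A-λI) row 1 is [-16, 8], so an eigenvector is (-1, -2).
General solution: c_1e^(4t)(-1,-3) + c_2e^(-4t)(-1,-2).
Applying x_1(0)=0, x_2(0)=-2 gives c_1=2, c_2=-2.

x_1(t) = -2e^(4t) + 2e^(-4t), x_2(t) = -6e^(4t) + 4e^(-4t)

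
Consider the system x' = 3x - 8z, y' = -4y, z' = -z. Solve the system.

x(t) = -c_1e^(3t) + 2c_3e^(-t), y(t) = c_2e^(-4t), z(t) = c_3e^(-t)

Coefficient matrix A = [[3, 0, -8], [0, -4, 0], [0, 0, -1]].
det(A - λI) = 0 gives eigenvalues λ = 3, -4, -1.
For λ=3: eigenvector (-1,0,0).
For λ=-4: eigenvector (0,1,0).
For λ=-1: eigenvector (2,0,1).
General solution: c_1e^(3t)(-1,0,0) + c_2e^(-4t)(0,1,0) + c_3e^(-t)(2,0,1).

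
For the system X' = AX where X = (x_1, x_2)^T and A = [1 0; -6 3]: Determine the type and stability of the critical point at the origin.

unstable node

A = [[1,0],[-6,3]]; det(A-λI) = λ^2 - 4λ + 3.
λ = 3, 1: both positive.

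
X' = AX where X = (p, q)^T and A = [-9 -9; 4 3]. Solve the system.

p(t) = 3c_1e^(-3t) + 3c_2te^(-3t) + c_2e^(-3t), q(t) = -2c_1e^(-3t) - 2c_2te^(-3t) - c_2e^(-3t)

Coefficient matrix A = [[-9, -9], [4, 3]].
Characteristic polynomial det(A - λI) = λ^2 + 6λ + 9 = 0.
Single eigenvalue λ = -3 with algebraic multiplicity 2.
Eigenvector v = (3,-2); generalized eigenvector w with (A-λI)w=v is (1,-1).
General solution: e^(-3t)[c_1·v + c_2·(t·v + w)].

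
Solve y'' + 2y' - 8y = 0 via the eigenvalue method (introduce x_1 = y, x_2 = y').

Let x_1 = y, x_2 = y'. Then x_1' = x_2 and x_2' = 8x_1 - 2x_2.
A = [[0,1],[8,-2]]; det(A-λI) = λ^2 + 2λ - 8.
Eigenvalues λ = -4, 2 with eigenvectors (1,-4), (1,2).

y(t) = K_1e^(-4t) + K_2e^(2t)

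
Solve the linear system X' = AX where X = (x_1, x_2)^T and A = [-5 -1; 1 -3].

x_1(t) = -c_1e^(-4t) - c_2te^(-4t) - c_2e^(-4t), x_2(t) = c_1e^(-4t) + c_2te^(-4t) + 2c_2e^(-4t)

Coefficient matrix A = [[-5, -1], [1, -3]].
Characteristic polynomial det(A - λI) = λ^2 + 8λ + 16 = 0.
Single eigenvalue λ = -4 with algebraic multiplicity 2.
Eigenvector v = (-1,1); generalized eigenvector w with (A-λI)w=v is (-1,2).
General solution: e^(-4t)[c_1·v + c_2·(t·v + w)].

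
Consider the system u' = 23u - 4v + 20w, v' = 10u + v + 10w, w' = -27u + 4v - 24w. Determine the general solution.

u(t) = -C_1e^(3t) + 2C_2e^(t) - 4C_3e^(-4t), v(t) = C_2e^(t) - 2C_3e^(-4t), w(t) = C_1e^(3t) - 2C_2e^(t) + 5C_3e^(-4t)

Coefficient matrix A = [[23, -4, 20], [10, 1, 10], [-27, 4, -24]].
det(A - λI) = 0 gives eigenvalues λ = 3, 1, -4.
For λ=3: eigenvector (-1,0,1).
For λ=1: eigenvector (2,1,-2).
For λ=-4: eigenvector (-4,-2,5).
General solution: C_1e^(3t)(-1,0,1) + C_2e^(t)(2,1,-2) + C_3e^(-4t)(-4,-2,5).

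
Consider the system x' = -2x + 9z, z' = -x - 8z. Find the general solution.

x(t) = 3K_1e^(-5t) + 3K_2te^(-5t) + K_2e^(-5t), z(t) = -K_1e^(-5t) - K_2te^(-5t)

Coefficient matrix A = [[-2, 9], [-1, -8]].
Characteristic polynomial det(A - λI) = λ^2 + 10λ + 25 = 0.
Single eigenvalue λ = -5 with algebraic multiplicity 2.
Eigenvector v = (3,-1); generalized eigenvector w with (A-λI)w=v is (1,0).
General solution: e^(-5t)[K_1·v + K_2·(t·v + w)].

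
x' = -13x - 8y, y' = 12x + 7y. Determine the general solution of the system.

Coefficient matrix A = [[-13, -8], [12, 7]].
Characteristic polynomial det(A - λI) = λ^2 + 6λ + 5 = 0.
Eigenvalues λ = -1, -5.
For λ=-1: (A-λI) row 1 is [-12, -8], so an eigenvector is (-2, 3).
For λ=-5: (A-λI) row 1 is [-8, -8], so an eigenvector is (1, -1).
General solution: K_1e^(-t)(-2,3) + K_2e^(-5t)(1,-1).

x(t) = -2K_1e^(-t) + K_2e^(-5t), y(t) = 3K_1e^(-t) - K_2e^(-5t)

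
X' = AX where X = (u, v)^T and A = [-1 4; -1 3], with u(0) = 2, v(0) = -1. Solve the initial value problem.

u(t) = -8te^(t) + 2e^(t), v(t) = -4te^(t) - e^(t)

Coefficient matrix A = [[-1, 4], [-1, 3]].
Characteristic polynomial det(A - λI) = λ^2 - 2λ + 1 = 0.
Single eigenvalue λ = 1 with algebraic multiplicity 2.
Eigenvector v = (2,1); generalized eigenvector w with (A-λI)w=v is (-1,0).
General solution: e^(t)[C_1·v + C_2·(t·v + w)].
Applying u(0)=2, v(0)=-1 gives C_1=-1, C_2=-4.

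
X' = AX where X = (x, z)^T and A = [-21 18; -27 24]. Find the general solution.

Coefficient matrix A = [[-21, 18], [-27, 24]].
Characteristic polynomial det(A - λI) = λ^2 - 3λ - 18 = 0.
Eigenvalues λ = 6, -3.
For λ=6: (A-λI) row 1 is [-27, 18], so an eigenvector is (2, 3).
For λ=-3: (A-λI) row 1 is [-18, 18], so an eigenvector is (1, 1).
General solution: c_1e^(6t)(2,3) + c_2e^(-3t)(1,1).

x(t) = 2c_1e^(6t) + c_2e^(-3t), z(t) = 3c_1e^(6t) + c_2e^(-3t)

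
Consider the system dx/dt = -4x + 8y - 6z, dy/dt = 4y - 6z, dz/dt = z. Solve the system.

Coefficient matrix A = [[-4, 8, -6], [0, 4, -6], [0, 0, 1]].
det(A - λI) = 0 gives eigenvalues λ = 4, -4, 1.
For λ=4: eigenvector (1,1,0).
For λ=-4: eigenvector (-1,0,0).
For λ=1: eigenvector (2,2,1).
General solution: c_1e^(4t)(1,1,0) + c_2e^(-4t)(-1,0,0) + c_3e^(t)(2,2,1).

x(t) = c_1e^(4t) - c_2e^(-4t) + 2c_3e^(t), y(t) = c_1e^(4t) + 2c_3e^(t), z(t) = c_3e^(t)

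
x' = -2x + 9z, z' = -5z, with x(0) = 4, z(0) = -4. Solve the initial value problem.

x(t) = -8e^(-2t) + 12e^(-5t), z(t) = -4e^(-5t)

Coefficient matrix A = [[-2, 9], [0, -5]].
Characteristic polynomial det(A - λI) = λ^2 + 7λ + 10 = 0.
Eigenvalues λ = -2, -5.
For λ=-2: (A-λI) row 1 is [0, 9], so an eigenvector is (1, 0).
For λ=-5: (A-λI) row 1 is [3, 9], so an eigenvector is (3, -1).
General solution: K_1e^(-2t)(1,0) + K_2e^(-5t)(3,-1).
Applying x(0)=4, z(0)=-4 gives K_1=-8, K_2=4.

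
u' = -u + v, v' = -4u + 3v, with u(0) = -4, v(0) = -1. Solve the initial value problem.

u(t) = 7te^(t) - 4e^(t), v(t) = 14te^(t) - e^(t)

Coefficient matrix A = [[-1, 1], [-4, 3]].
Characteristic polynomial det(A - λI) = λ^2 - 2λ + 1 = 0.
Single eigenvalue λ = 1 with algebraic multiplicity 2.
Eigenvector v = (-1,-2); generalized eigenvector w with (A-λI)w=v is (-1,-3).
General solution: e^(t)[K_1·v + K_2·(t·v + w)].
Applying u(0)=-4, v(0)=-1 gives K_1=11, K_2=-7.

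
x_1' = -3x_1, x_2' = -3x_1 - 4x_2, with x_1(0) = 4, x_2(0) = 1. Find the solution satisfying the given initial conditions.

x_1(t) = 4e^(-3t), x_2(t) = -12e^(-3t) + 13e^(-4t)

Coefficient matrix A = [[-3, 0], [-3, -4]].
Characteristic polynomial det(A - λI) = λ^2 + 7λ + 12 = 0.
Eigenvalues λ = -3, -4.
For λ=-3: (A-λI) row 2 is [-3, -1], so an eigenvector is (-1, 3).
For λ=-4: (A-λI) row 1 is [1, 0], so an eigenvector is (0, -1).
General solution: c_1e^(-3t)(-1,3) + c_2e^(-4t)(0,-1).
Applying x_1(0)=4, x_2(0)=1 gives c_1=-4, c_2=-13.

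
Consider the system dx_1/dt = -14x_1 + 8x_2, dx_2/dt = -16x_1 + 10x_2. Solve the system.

Coefficient matrix A = [[-14, 8], [-16, 10]].
Characteristic polynomial det(A - λI) = λ^2 + 4λ - 12 = 0.
Eigenvalues λ = 2, -6.
For λ=2: (A-λI) row 1 is [-16, 8], so an eigenvector is (-1, -2).
For λ=-6: (A-λI) row 1 is [-8, 8], so an eigenvector is (1, 1).
General solution: c_1e^(2t)(-1,-2) + c_2e^(-6t)(1,1).

x_1(t) = -c_1e^(2t) + c_2e^(-6t), x_2(t) = -2c_1e^(2t) + c_2e^(-6t)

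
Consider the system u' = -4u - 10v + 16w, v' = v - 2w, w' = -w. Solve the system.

Coefficient matrix A = [[-4, -10, 16], [0, 1, -2], [0, 0, -1]].
det(A - λI) = 0 gives eigenvalues λ = -1, 1, -4.
For λ=-1: eigenvector (2,1,1).
For λ=1: eigenvector (-2,1,0).
For λ=-4: eigenvector (1,0,0).
General solution: K_1e^(-t)(2,1,1) + K_2e^(t)(-2,1,0) + K_3e^(-4t)(1,0,0).

u(t) = 2K_1e^(-t) - 2K_2e^(t) + K_3e^(-4t), v(t) = K_1e^(-t) + K_2e^(t), w(t) = K_1e^(-t)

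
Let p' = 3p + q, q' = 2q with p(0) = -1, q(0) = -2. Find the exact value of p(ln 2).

-16

A = [[3,1],[0,2]]; eigenvalues λ = 2, 3.
Eigenvectors: (-1,1) for λ=2, (1,0) for λ=3.
From the initial condition, c_1 = -2, c_2 = -3.
p(ln 2) = (-2)(2^2)(-1) + (-3)(2^3)(1) = -16.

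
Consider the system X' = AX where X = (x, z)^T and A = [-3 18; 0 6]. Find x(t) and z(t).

Coefficient matrix A = [[-3, 18], [0, 6]].
Characteristic polynomial det(A - λI) = λ^2 - 3λ - 18 = 0.
Eigenvalues λ = 6, -3.
For λ=6: (A-λI) row 1 is [-9, 18], so an eigenvector is (2, 1).
For λ=-3: (A-λI) row 1 is [0, 18], so an eigenvector is (-1, 0).
General solution: c_1e^(6t)(2,1) + c_2e^(-3t)(-1,0).

x(t) = 2c_1e^(6t) - c_2e^(-3t), z(t) = c_1e^(6t)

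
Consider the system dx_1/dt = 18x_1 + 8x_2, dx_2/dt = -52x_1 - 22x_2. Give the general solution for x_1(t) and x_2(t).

Coefficient matrix A = [[18, 8], [-52, -22]].
Characteristic polynomial det(A - λI) = λ^2 + 4λ + 20 = 0.
Eigenvalues λ = -2 ± 4i (complex conjugate pair).
For λ=-2+4i: an eigenvector is (1,-3) - i(-1,2) = (1 + i, -3 - 2i).
A real fundamental pair from Re and Im of e^((-2+4i)t)v: X_1 = e^(-2t)(cos(4t)·(1,-3) + sin(4t)·(-1,2)), X_2 = e^(-2t)(sin(4t)·(1,-3) - cos(4t)·(-1,2)).
General solution: K_1X_1 + K_2X_2.

x_1(t) = -K_1e^(-2t)sin(4t) + K_1e^(-2t)cos(4t) + K_2e^(-2t)sin(4t) + K_2e^(-2t)cos(4t), x_2(t) = 2K_1e^(-2t)sin(4t) - 3K_1e^(-2t)cos(4t) - 3K_2e^(-2t)sin(4t) - 2K_2e^(-2t)cos(4t)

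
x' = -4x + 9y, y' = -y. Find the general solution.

Coefficient matrix A = [[-4, 9], [0, -1]].
Characteristic polynomial det(A - λI) = λ^2 + 5λ + 4 = 0.
Eigenvalues λ = -4, -1.
For λ=-4: (A-λI) row 1 is [0, 9], so an eigenvector is (-1, 0).
For λ=-1: (A-λI) row 1 is [-3, 9], so an eigenvector is (3, 1).
General solution: C_1e^(-4t)(-1,0) + C_2e^(-t)(3,1).

x(t) = -C_1e^(-4t) + 3C_2e^(-t), y(t) = C_2e^(-t)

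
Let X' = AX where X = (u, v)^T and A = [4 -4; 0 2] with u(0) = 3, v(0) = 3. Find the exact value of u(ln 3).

A = [[4,-4],[0,2]]; eigenvalues λ = 4, 2.
Eigenvectors: (1,0) for λ=4, (-2,-1) for λ=2.
From the initial condition, c_1 = -3, c_2 = -3.
u(ln 3) = (-3)(3^4)(1) + (-3)(3^2)(-2) = -189.

-189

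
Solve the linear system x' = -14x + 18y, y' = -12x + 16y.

Coefficient matrix A = [[-14, 18], [-12, 16]].
Characteristic polynomial det(A - λI) = λ^2 - 2λ - 8 = 0.
Eigenvalues λ = -2, 4.
For λ=-2: (A-λI) row 1 is [-12, 18], so an eigenvector is (-3, -2).
For λ=4: (A-λI) row 1 is [-18, 18], so an eigenvector is (-1, -1).
General solution: C_1e^(-2t)(-3,-2) + C_2e^(4t)(-1,-1).

x(t) = -3C_1e^(-2t) - C_2e^(4t), y(t) = -2C_1e^(-2t) - C_2e^(4t)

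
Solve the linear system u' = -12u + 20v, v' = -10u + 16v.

u(t) = -3c_1e^(2t)sin(2t) - c_1e^(2t)cos(2t) - c_2e^(2t)sin(2t) + 3c_2e^(2t)cos(2t), v(t) = -2c_1e^(2t)sin(2t) - c_1e^(2t)cos(2t) - c_2e^(2t)sin(2t) + 2c_2e^(2t)cos(2t)

Coefficient matrix A = [[-12, 20], [-10, 16]].
Characteristic polynomial det(A - λI) = λ^2 - 4λ + 8 = 0.
Eigenvalues λ = 2 ± 2i (complex conjugate pair).
For λ=2+2i: an eigenvector is (-1,-1) - i(-3,-2) = (-1 + 3i, -1 + 2i).
A real fundamental pair from Re and Im of e^((2+2i)t)v: X_1 = e^(2t)(cos(2t)·(-1,-1) + sin(2t)·(-3,-2)), X_2 = e^(2t)(sin(2t)·(-1,-1) - cos(2t)·(-3,-2)).
General solution: c_1X_1 + c_2X_2.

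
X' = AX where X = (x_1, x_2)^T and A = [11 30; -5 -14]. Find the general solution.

x_1(t) = 2c_1e^(-4t) + 3c_2e^(t), x_2(t) = -c_1e^(-4t) - c_2e^(t)

Coefficient matrix A = [[11, 30], [-5, -14]].
Characteristic polynomial det(A - λI) = λ^2 + 3λ - 4 = 0.
Eigenvalues λ = -4, 1.
For λ=-4: (A-λI) row 1 is [15, 30], so an eigenvector is (2, -1).
For λ=1: (A-λI) row 1 is [10, 30], so an eigenvector is (3, -1).
General solution: c_1e^(-4t)(2,-1) + c_2e^(t)(3,-1).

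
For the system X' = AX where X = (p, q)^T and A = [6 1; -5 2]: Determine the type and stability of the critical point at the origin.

A = [[6,1],[-5,2]]; det(A-λI) = λ^2 - 8λ + 17.
λ = 4 ± i: positive real part.

unstable spiral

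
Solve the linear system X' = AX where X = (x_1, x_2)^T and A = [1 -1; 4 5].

Coefficient matrix A = [[1, -1], [4, 5]].
Characteristic polynomial det(A - λI) = λ^2 - 6λ + 9 = 0.
Single eigenvalue λ = 3 with algebraic multiplicity 2.
Eigenvector v = (-1,2); generalized eigenvector w with (A-λI)w=v is (0,1).
General solution: e^(3t)[C_1·v + C_2·(t·v + w)].

x_1(t) = -C_1e^(3t) - C_2te^(3t), x_2(t) = 2C_1e^(3t) + 2C_2te^(3t) + C_2e^(3t)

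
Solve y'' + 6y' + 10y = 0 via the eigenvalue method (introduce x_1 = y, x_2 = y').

Let x_1 = y, x_2 = y'. Then x_1' = x_2 and x_2' = -10x_1 - 6x_2.
A = [[0,1],[-10,-6]]; det(A-λI) = λ^2 + 6λ + 10.
Eigenvalues λ = -3 ± i.

y(t) = c_1e^(-3t)cos(t) + c_2e^(-3t)sin(t)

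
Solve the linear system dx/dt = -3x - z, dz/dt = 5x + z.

x(t) = K_1e^(-t)sin(t) - K_2e^(-t)cos(t), z(t) = -2K_1e^(-t)sin(t) - K_1e^(-t)cos(t) - K_2e^(-t)sin(t) + 2K_2e^(-t)cos(t)

Coefficient matrix A = [[-3, -1], [5, 1]].
Characteristic polynomial det(A - λI) = λ^2 + 2λ + 2 = 0.
Eigenvalues λ = -1 ± i (complex conjugate pair).
For λ=-1+i: an eigenvector is (0,-1) - i(1,-2) = (0 - i, -1 + 2i).
A real fundamental pair from Re and Im of e^((-1+i)t)v: X_1 = e^(-t)(cos(t)·(0,-1) + sin(t)·(1,-2)), X_2 = e^(-t)(sin(t)·(0,-1) - cos(t)·(1,-2)).
General solution: K_1X_1 + K_2X_2.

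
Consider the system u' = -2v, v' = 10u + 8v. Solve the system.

Coefficient matrix A = [[0, -2], [10, 8]].
Characteristic polynomial det(A - λI) = λ^2 - 8λ + 20 = 0.
Eigenvalues λ = 4 ± 2i (complex conjugate pair).
For λ=4+2i: an eigenvector is (0,-1) - i(1,-2) = (0 - i, -1 + 2i).
A real fundamental pair from Re and Im of e^((4+2i)t)v: X_1 = e^(4t)(cos(2t)·(0,-1) + sin(2t)·(1,-2)), X_2 = e^(4t)(sin(2t)·(0,-1) - cos(2t)·(1,-2)).
General solution: c_1X_1 + c_2X_2.

u(t) = c_1e^(4t)sin(2t) - c_2e^(4t)cos(2t), v(t) = -2c_1e^(4t)sin(2t) - c_1e^(4t)cos(2t) - c_2e^(4t)sin(2t) + 2c_2e^(4t)cos(2t)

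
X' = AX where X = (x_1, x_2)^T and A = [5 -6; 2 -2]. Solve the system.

x_1(t) = -2C_1e^(2t) + 3C_2e^(t), x_2(t) = -C_1e^(2t) + 2C_2e^(t)

Coefficient matrix A = [[5, -6], [2, -2]].
Characteristic polynomial det(A - λI) = λ^2 - 3λ + 2 = 0.
Eigenvalues λ = 2, 1.
For λ=2: (A-λI) row 1 is [3, -6], so an eigenvector is (-2, -1).
For λ=1: (A-λI) row 1 is [4, -6], so an eigenvector is (3, 2).
General solution: C_1e^(2t)(-2,-1) + C_2e^(t)(3,2).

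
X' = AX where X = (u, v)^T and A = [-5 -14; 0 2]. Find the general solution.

u(t) = -K_1e^(-5t) + 2K_2e^(2t), v(t) = -K_2e^(2t)

Coefficient matrix A = [[-5, -14], [0, 2]].
Characteristic polynomial det(A - λI) = λ^2 + 3λ - 10 = 0.
Eigenvalues λ = -5, 2.
For λ=-5: (A-λI) row 1 is [0, -14], so an eigenvector is (-1, 0).
For λ=2: (A-λI) row 1 is [-7, -14], so an eigenvector is (2, -1).
General solution: K_1e^(-5t)(-1,0) + K_2e^(2t)(2,-1).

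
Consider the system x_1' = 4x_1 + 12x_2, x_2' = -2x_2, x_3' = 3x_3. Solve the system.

Coefficient matrix A = [[4, 12, 0], [0, -2, 0], [0, 0, 3]].
det(A - λI) = 0 gives eigenvalues λ = -2, 4, 3.
For λ=-2: eigenvector (-2,1,0).
For λ=4: eigenvector (1,0,0).
For λ=3: eigenvector (0,0,1).
General solution: c_1e^(-2t)(-2,1,0) + c_2e^(4t)(1,0,0) + c_3e^(3t)(0,0,1).

x_1(t) = -2c_1e^(-2t) + c_2e^(4t), x_2(t) = c_1e^(-2t), x_3(t) = c_3e^(3t)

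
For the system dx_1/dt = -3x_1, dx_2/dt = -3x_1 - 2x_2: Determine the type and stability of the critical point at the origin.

stable node

A = [[-3,0],[-3,-2]]; det(A-λI) = λ^2 + 5λ + 6.
λ = -2, -3: both negative.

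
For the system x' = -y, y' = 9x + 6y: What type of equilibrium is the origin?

unstable improper node

A = [[0,-1],[9,6]]; det(A-λI) = λ^2 - 6λ + 9.
repeated λ = 3 with a single eigenvector.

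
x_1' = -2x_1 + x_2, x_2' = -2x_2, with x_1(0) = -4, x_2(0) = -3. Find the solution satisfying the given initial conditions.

Coefficient matrix A = [[-2, 1], [0, -2]].
Characteristic polynomial det(A - λI) = λ^2 + 4λ + 4 = 0.
Single eigenvalue λ = -2 with algebraic multiplicity 2.
Eigenvector v = (-1,0); generalized eigenvector w with (A-λI)w=v is (3,-1).
General solution: e^(-2t)[C_1·v + C_2·(t·v + w)].
Applying x_1(0)=-4, x_2(0)=-3 gives C_1=13, C_2=3.

x_1(t) = -3te^(-2t) - 4e^(-2t), x_2(t) = -3e^(-2t)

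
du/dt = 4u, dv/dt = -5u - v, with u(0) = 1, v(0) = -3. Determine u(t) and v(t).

Coefficient matrix A = [[4, 0], [-5, -1]].
Characteristic polynomial det(A - λI) = λ^2 - 3λ - 4 = 0.
Eigenvalues λ = -1, 4.
For λ=-1: (A-λI) row 1 is [5, 0], so an eigenvector is (0, -1).
For λ=4: (A-λI) row 2 is [-5, -5], so an eigenvector is (-1, 1).
General solution: K_1e^(-t)(0,-1) + K_2e^(4t)(-1,1).
Applying u(0)=1, v(0)=-3 gives K_1=2, K_2=-1.

u(t) = e^(4t), v(t) = -e^(4t) - 2e^(-t)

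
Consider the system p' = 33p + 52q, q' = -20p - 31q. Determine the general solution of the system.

Coefficient matrix A = [[33, 52], [-20, -31]].
Characteristic polynomial det(A - λI) = λ^2 - 2λ + 17 = 0.
Eigenvalues λ = 1 ± 4i (complex conjugate pair).
For λ=1+4i: an eigenvector is (-2,1) - i(-3,2) = (-2 + 3i, 1 - 2i).
A real fundamental pair from Re and Im of e^((1+4i)t)v: X_1 = e^(t)(cos(4t)·(-2,1) + sin(4t)·(-3,2)), X_2 = e^(t)(sin(4t)·(-2,1) - cos(4t)·(-3,2)).
General solution: K_1X_1 + K_2X_2.

p(t) = -3K_1e^(t)sin(4t) - 2K_1e^(t)cos(4t) - 2K_2e^(t)sin(4t) + 3K_2e^(t)cos(4t), q(t) = 2K_1e^(t)sin(4t) + K_1e^(t)cos(4t) + K_2e^(t)sin(4t) - 2K_2e^(t)cos(4t)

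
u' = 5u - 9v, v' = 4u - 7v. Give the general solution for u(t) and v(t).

Coefficient matrix A = [[5, -9], [4, -7]].
Characteristic polynomial det(A - λI) = λ^2 + 2λ + 1 = 0.
Single eigenvalue λ = -1 with algebraic multiplicity 2.
Eigenvector v = (3,2); generalized eigenvector w with (A-λI)w=v is (2,1).
General solution: e^(-t)[C_1·v + C_2·(t·v + w)].

u(t) = 3C_1e^(-t) + 3C_2te^(-t) + 2C_2e^(-t), v(t) = 2C_1e^(-t) + 2C_2te^(-t) + C_2e^(-t)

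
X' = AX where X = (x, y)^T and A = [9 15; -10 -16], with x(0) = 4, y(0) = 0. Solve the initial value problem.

x(t) = 12e^(-t) - 8e^(-6t), y(t) = -8e^(-t) + 8e^(-6t)

Coefficient matrix A = [[9, 15], [-10, -16]].
Characteristic polynomial det(A - λI) = λ^2 + 7λ + 6 = 0.
Eigenvalues λ = -1, -6.
For λ=-1: (A-λI) row 1 is [10, 15], so an eigenvector is (-3, 2).
For λ=-6: (A-λI) row 1 is [15, 15], so an eigenvector is (-1, 1).
General solution: c_1e^(-t)(-3,2) + c_2e^(-6t)(-1,1).
Applying x(0)=4, y(0)=0 gives c_1=-4, c_2=8.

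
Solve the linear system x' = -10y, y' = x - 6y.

Coefficient matrix A = [[0, -10], [1, -6]].
Characteristic polynomial det(A - λI) = λ^2 + 6λ + 10 = 0.
Eigenvalues λ = -3 ± i (complex conjugate pair).
For λ=-3+i: an eigenvector is (-1,0) - i(-3,-1) = (-1 + 3i, 0 + i).
A real fundamental pair from Re and Im of e^((-3+i)t)v: X_1 = e^(-3t)(cos(t)·(-1,0) + sin(t)·(-3,-1)), X_2 = e^(-3t)(sin(t)·(-1,0) - cos(t)·(-3,-1)).
General solution: c_1X_1 + c_2X_2.

x(t) = -3c_1e^(-3t)sin(t) - c_1e^(-3t)cos(t) - c_2e^(-3t)sin(t) + 3c_2e^(-3t)cos(t), y(t) = -c_1e^(-3t)sin(t) + c_2e^(-3t)cos(t)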